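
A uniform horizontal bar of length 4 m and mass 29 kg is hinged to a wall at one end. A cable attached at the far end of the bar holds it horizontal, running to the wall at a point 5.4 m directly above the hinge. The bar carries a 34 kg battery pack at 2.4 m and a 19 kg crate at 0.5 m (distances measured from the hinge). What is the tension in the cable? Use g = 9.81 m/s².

Take moments about the hinge.
Beam weight: 29 × 9.81 = 284.5 N down at 2 m → arm 2 m, τ = 284.5 × 2 = 569 N·m clockwise.
Battery pack: 34 × 9.81 = 333.5 N down at 2.4 m → arm 2.4 m, τ = 333.5 × 2.4 = 800.4 N·m clockwise.
Crate: 19 × 9.81 = 186.4 N down at 0.5 m → arm 0.5 m, τ = 186.4 × 0.5 = 93.2 N·m clockwise.
Total clockwise load moment = 1463 N·m.
The cable tension T acts at 4 m; only its component perpendicular to the bar, T sinθ, produces torque. sinθ = h/√(h²+d²) = 5.4/√(5.4²+4²) = 0.8036.
Balancing moments: T × 4 × 0.8036 = 1463, giving T = 1463 / 3.214 = 455 N.

T ≈ 455 N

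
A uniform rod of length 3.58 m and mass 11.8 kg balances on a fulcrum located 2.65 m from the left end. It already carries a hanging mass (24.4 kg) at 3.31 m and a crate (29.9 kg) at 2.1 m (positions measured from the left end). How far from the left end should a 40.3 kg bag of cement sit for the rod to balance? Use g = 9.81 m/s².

About the fulcrum (at 2.65 m from the left end):
Beam weight: 11.8 × 9.81 = 115.8 N down at 1.79 m → arm 0.86 m, τ = 115.8 × 0.86 = 99.59 N·m counterclockwise.
Hanging mass: 24.4 × 9.81 = 239.4 N down at 3.31 m → arm 0.66 m, τ = 239.4 × 0.66 = 158 N·m clockwise.
Crate: 29.9 × 9.81 = 293.3 N down at 2.1 m → arm 0.55 m, τ = 293.3 × 0.55 = 161.3 N·m counterclockwise.
Net moment of existing loads = 102.9 N·m counterclockwise.
The bag of cement weighs 40.3 × 9.81 = 395.3 N and must supply an equal clockwise moment, so its lever arm about the fulcrum is 102.9 / 395.3 = 0.26 m.
That puts it at 2.65 + 0.26 = 2.91 m from the left end.

x ≈ 2.91 m from the left end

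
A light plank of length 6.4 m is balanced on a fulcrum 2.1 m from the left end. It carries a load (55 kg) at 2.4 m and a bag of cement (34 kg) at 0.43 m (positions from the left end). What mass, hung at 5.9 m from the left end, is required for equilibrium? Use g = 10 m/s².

m ≈ 10.6 kg

Choose the fulcrum (at 2.1 m from the left end) as the axis so the support reaction has zero arm there.
Load: 55 × 10 = 550 N down at 2.4 m → arm 0.3 m, τ = 550 × 0.3 = 165 N·m clockwise.
Bag of cement: 34 × 10 = 340 N down at 0.43 m → arm 1.67 m, τ = 340 × 1.67 = 567.8 N·m counterclockwise.
Net moment of known loads = 402.8 N·m counterclockwise.
An unknown mass m at 5.9 m has arm 3.8 m; its moment is m·g·3.8 clockwise.
Setting net torque to zero: m × 10 × 3.8 = 402.8 → m = 402.8 / (10 × 3.8) = 10.6 kg.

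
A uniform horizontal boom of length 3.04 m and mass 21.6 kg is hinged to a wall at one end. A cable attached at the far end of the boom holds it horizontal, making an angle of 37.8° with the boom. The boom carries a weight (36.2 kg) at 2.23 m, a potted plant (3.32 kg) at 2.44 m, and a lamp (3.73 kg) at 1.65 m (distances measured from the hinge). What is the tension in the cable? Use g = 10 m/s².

Sum moments about the hinge (the unknown hinge reaction has zero arm there).
Beam weight: 21.6 × 10 = 216 N down at 1.52 m → arm 1.52 m, τ = 216 × 1.52 = 328.3 N·m clockwise.
Weight: 36.2 × 10 = 362 N down at 2.23 m → arm 2.23 m, τ = 362 × 2.23 = 807.3 N·m clockwise.
Potted plant: 3.32 × 10 = 33.2 N down at 2.44 m → arm 2.44 m, τ = 33.2 × 2.44 = 81.01 N·m clockwise.
Lamp: 3.73 × 10 = 37.3 N down at 1.65 m → arm 1.65 m, τ = 37.3 × 1.65 = 61.54 N·m clockwise.
Total clockwise load moment = 1278 N·m.
The cable tension T acts at 3.04 m; only its component perpendicular to the boom, T sinθ, produces torque. sin 37.8° = 0.6129.
For rotational equilibrium, T × 3.04 × 0.6129 = 1278, so T = 1278 / 1.863 = 686 N.

T ≈ 686 N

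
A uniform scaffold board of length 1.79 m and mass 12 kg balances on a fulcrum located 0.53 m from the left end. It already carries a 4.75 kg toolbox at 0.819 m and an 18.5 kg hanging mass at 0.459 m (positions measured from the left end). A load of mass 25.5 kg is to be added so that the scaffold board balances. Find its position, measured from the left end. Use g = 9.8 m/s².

x ≈ 0.356 m from the left end

Choose the fulcrum (at 0.53 m from the left end) as the axis so the support reaction has zero arm there.
Beam weight: 12 × 9.8 = 117.6 N down at 0.895 m → arm 0.365 m, τ = 117.6 × 0.365 = 42.92 N·m clockwise.
Toolbox: 4.75 × 9.8 = 46.55 N down at 0.819 m → arm 0.289 m, τ = 46.55 × 0.289 = 13.45 N·m clockwise.
Hanging mass: 18.5 × 9.8 = 181.3 N down at 0.459 m → arm 0.071 m, τ = 181.3 × 0.071 = 12.87 N·m counterclockwise.
Net moment of existing loads = 43.5 N·m clockwise.
The load weighs 25.5 × 9.8 = 249.9 N and must supply an equal counterclockwise moment, so its lever arm about the fulcrum is 43.5 / 249.9 = 0.174 m.
That puts it at 0.53 − 0.174 = 0.356 m from the left end.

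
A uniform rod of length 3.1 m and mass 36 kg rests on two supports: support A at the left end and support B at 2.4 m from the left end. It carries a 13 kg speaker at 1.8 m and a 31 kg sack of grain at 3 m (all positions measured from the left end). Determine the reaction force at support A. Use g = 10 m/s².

R_A ≈ 82.5 N

Taking torques about support B:
Beam weight: 36 × 10 = 360 N down at 1.55 m → arm 0.85 m, τ = 360 × 0.85 = 306 N·m counterclockwise.
Speaker: 13 × 10 = 130 N down at 1.8 m → arm 0.6 m, τ = 130 × 0.6 = 78 N·m counterclockwise.
Sack of grain: 31 × 10 = 310 N down at 3 m → arm 0.6 m, τ = 310 × 0.6 = 186 N·m clockwise.
Net load moment about support B = 198 N·m counterclockwise.
Reaction R at support A is upward at 0 m, arm 2.4 m → moment R × 2.4 clockwise.
For rotational equilibrium, R × 2.4 = 198, so R = 82.5 N.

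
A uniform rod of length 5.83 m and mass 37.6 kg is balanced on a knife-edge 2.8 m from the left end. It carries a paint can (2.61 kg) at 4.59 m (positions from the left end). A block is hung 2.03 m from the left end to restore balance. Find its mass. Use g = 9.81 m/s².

About the knife-edge (at 2.8 m from the left end):
Beam weight: 37.6 × 9.81 = 368.9 N down at 2.915 m → arm 0.115 m, τ = 368.9 × 0.115 = 42.42 N·m clockwise.
Paint can: 2.61 × 9.81 = 25.6 N down at 4.59 m → arm 1.79 m, τ = 25.6 × 1.79 = 45.82 N·m clockwise.
Net moment of known loads = 88.24 N·m clockwise.
An unknown mass m at 2.03 m has arm 0.77 m; its moment is m·g·0.77 counterclockwise.
Balancing moments: m × 9.81 × 0.77 = 88.24, giving m = 88.24 / (9.81 × 0.77) = 11.7 kg.

m ≈ 11.7 kg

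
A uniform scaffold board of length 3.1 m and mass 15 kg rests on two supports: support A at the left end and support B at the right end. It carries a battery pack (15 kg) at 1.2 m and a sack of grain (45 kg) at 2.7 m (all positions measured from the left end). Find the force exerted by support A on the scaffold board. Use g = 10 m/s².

Take moments about support B.
Beam weight: 15 × 10 = 150 N down at 1.55 m → arm 1.55 m, τ = 150 × 1.55 = 232.5 N·m counterclockwise.
Battery pack: 15 × 10 = 150 N down at 1.2 m → arm 1.9 m, τ = 150 × 1.9 = 285 N·m counterclockwise.
Sack of grain: 45 × 10 = 450 N down at 2.7 m → arm 0.4 m, τ = 450 × 0.4 = 180 N·m counterclockwise.
Net load moment about support B = 697.5 N·m counterclockwise.
Reaction R at support A is upward at 0 m, arm 3.1 m → moment R × 3.1 clockwise.
For rotational equilibrium, R × 3.1 = 697.5, so R = 225 N.

R_A ≈ 225 N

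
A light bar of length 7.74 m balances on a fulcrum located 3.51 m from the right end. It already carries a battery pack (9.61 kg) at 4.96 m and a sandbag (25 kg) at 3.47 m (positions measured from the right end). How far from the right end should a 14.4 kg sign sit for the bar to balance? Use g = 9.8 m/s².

Taking torques about the fulcrum (at 3.51 m from the right end):
Battery pack: 9.61 × 9.8 = 94.18 N down at 4.96 m → arm 1.45 m, τ = 94.18 × 1.45 = 136.6 N·m counterclockwise.
Sandbag: 25 × 9.8 = 245 N down at 3.47 m → arm 0.04 m, τ = 245 × 0.04 = 9.8 N·m clockwise.
Net moment of existing loads = 126.8 N·m counterclockwise.
The sign weighs 14.4 × 9.8 = 141.1 N and must supply an equal clockwise moment, so its lever arm about the fulcrum is 126.8 / 141.1 = 0.899 m.
That puts it at 3.51 − 0.899 = 2.61 m from the right end.

x ≈ 2.61 m from the right end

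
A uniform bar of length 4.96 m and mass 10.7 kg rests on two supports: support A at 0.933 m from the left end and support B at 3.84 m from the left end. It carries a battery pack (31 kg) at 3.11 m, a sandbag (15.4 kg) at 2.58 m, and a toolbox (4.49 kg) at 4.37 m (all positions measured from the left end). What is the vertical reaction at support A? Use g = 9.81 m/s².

About support B:
Beam weight: 10.7 × 9.81 = 105 N down at 2.48 m → arm 1.36 m, τ = 105 × 1.36 = 142.8 N·m counterclockwise.
Battery pack: 31 × 9.81 = 304.1 N down at 3.11 m → arm 0.73 m, τ = 304.1 × 0.73 = 222 N·m counterclockwise.
Sandbag: 15.4 × 9.81 = 151.1 N down at 2.58 m → arm 1.26 m, τ = 151.1 × 1.26 = 190.4 N·m counterclockwise.
Toolbox: 4.49 × 9.81 = 44.05 N down at 4.37 m → arm 0.53 m, τ = 44.05 × 0.53 = 23.35 N·m clockwise.
Net load moment about support B = 531.9 N·m counterclockwise.
Reaction R at support A is upward at 0.933 m, arm 2.907 m → moment R × 2.907 clockwise.
Setting net torque to zero: R × 2.907 = 531.9 → R = 183 N.

R_A ≈ 183 N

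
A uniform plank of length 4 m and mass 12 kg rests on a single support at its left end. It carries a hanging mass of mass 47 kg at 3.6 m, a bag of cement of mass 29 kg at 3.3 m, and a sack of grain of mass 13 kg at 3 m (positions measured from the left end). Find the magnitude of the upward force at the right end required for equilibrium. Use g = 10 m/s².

Choose the left end as the axis so the unknown pivot reaction has zero arm there.
Beam weight: 12 × 10 = 120 N down at 2 m → arm 2 m, τ = 120 × 2 = 240 N·m clockwise.
Hanging mass: 47 × 10 = 470 N down at 3.6 m → arm 3.6 m, τ = 470 × 3.6 = 1692 N·m clockwise.
Bag of cement: 29 × 10 = 290 N down at 3.3 m → arm 3.3 m, τ = 290 × 3.3 = 957 N·m clockwise.
Sack of grain: 13 × 10 = 130 N down at 3 m → arm 3 m, τ = 130 × 3 = 390 N·m clockwise.
Net moment of the loads = 3279 N·m clockwise.
The upward force F acts at the right end, arm 4 m, giving F × 4 counterclockwise.
Setting net torque to zero: F × 4 = 3279 → F = 3279 / 4 = 820 N.

F ≈ 820 N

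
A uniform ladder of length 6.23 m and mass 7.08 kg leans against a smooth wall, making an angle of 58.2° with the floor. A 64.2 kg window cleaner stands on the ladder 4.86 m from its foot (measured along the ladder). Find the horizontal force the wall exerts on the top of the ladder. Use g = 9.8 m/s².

About the foot of the ladder:
Ladder weight 7.08×9.8 = 69.38 N acts at 3.115 m along the ladder; its horizontal arm is 3.115·cos58.2° = 1.641 m → τ = 113.9 N·m clockwise.
Window cleaner: 64.2×9.8 = 629.2 N at 4.86 m → arm 2.561 m → τ = 1611 N·m clockwise.
Wall normal N acts horizontally at the top; its moment arm is the height L sinθ = 6.23·sin58.2° = 5.295 m, counterclockwise.
Balancing moments: N × 5.295 = 1725, giving N = 326 N.

N_wall ≈ 326 N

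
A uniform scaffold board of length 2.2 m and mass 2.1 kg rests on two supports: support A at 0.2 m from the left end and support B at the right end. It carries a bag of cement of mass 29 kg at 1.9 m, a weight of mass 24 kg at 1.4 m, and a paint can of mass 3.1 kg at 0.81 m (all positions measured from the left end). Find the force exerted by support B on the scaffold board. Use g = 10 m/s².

Taking torques about support A:
Beam weight: 2.1 × 10 = 21 N down at 1.1 m → arm 0.9 m, τ = 21 × 0.9 = 18.9 N·m clockwise.
Bag of cement: 29 × 10 = 290 N down at 1.9 m → arm 1.7 m, τ = 290 × 1.7 = 493 N·m clockwise.
Weight: 24 × 10 = 240 N down at 1.4 m → arm 1.2 m, τ = 240 × 1.2 = 288 N·m clockwise.
Paint can: 3.1 × 10 = 31 N down at 0.81 m → arm 0.61 m, τ = 31 × 0.61 = 18.91 N·m clockwise.
Net load moment about support A = 818.8 N·m clockwise.
Reaction R at support B is upward at 2.2 m, arm 2 m → moment R × 2 counterclockwise.
Setting net torque to zero: R × 2 = 818.8 → R = 409 N.

R_B ≈ 409 N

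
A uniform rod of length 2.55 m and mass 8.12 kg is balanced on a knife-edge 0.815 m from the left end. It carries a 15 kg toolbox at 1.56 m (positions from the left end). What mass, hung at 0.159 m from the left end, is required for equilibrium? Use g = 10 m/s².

m ≈ 22.7 kg

Choose the knife-edge (at 0.815 m from the left end) as the axis so the support reaction has zero arm there.
Beam weight: 8.12 × 10 = 81.2 N down at 1.275 m → arm 0.46 m, τ = 81.2 × 0.46 = 37.35 N·m clockwise.
Toolbox: 15 × 10 = 150 N down at 1.56 m → arm 0.745 m, τ = 150 × 0.745 = 111.8 N·m clockwise.
Net moment of known loads = 149.2 N·m clockwise.
An unknown mass m at 0.159 m has arm 0.656 m; its moment is m·g·0.656 counterclockwise.
Balancing moments: m × 10 × 0.656 = 149.2, giving m = 149.2 / (10 × 0.656) = 22.7 kg.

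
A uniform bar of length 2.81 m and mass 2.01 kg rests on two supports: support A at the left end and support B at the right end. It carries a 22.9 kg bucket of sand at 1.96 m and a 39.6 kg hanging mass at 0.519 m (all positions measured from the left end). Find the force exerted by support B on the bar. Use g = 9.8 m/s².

Sum moments about support A (its reaction then has zero moment arm).
Beam weight: 2.01 × 9.8 = 19.7 N down at 1.405 m → arm 1.405 m, τ = 19.7 × 1.405 = 27.68 N·m clockwise.
Bucket of sand: 22.9 × 9.8 = 224.4 N down at 1.96 m → arm 1.96 m, τ = 224.4 × 1.96 = 439.8 N·m clockwise.
Hanging mass: 39.6 × 9.8 = 388.1 N down at 0.519 m → arm 0.519 m, τ = 388.1 × 0.519 = 201.4 N·m clockwise.
Net load moment about support A = 668.9 N·m clockwise.
Reaction R at support B is upward at 2.81 m, arm 2.81 m → moment R × 2.81 counterclockwise.
Στ = 0 ⇒ R × 2.81 = 668.9 ⇒ R = 238 N.

R_B ≈ 238 N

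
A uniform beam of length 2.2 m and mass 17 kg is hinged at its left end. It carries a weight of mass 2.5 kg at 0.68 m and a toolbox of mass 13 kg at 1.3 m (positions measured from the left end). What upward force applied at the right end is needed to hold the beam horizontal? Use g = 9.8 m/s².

F ≈ 166 N

Sum moments about the left end (the unknown pivot reaction has zero arm there).
Beam weight: 17 × 9.8 = 166.6 N down at 1.1 m → arm 1.1 m, τ = 166.6 × 1.1 = 183.3 N·m clockwise.
Weight: 2.5 × 9.8 = 24.5 N down at 0.68 m → arm 0.68 m, τ = 24.5 × 0.68 = 16.66 N·m clockwise.
Toolbox: 13 × 9.8 = 127.4 N down at 1.3 m → arm 1.3 m, τ = 127.4 × 1.3 = 165.6 N·m clockwise.
Net moment of the loads = 365.6 N·m clockwise.
The upward force F acts at the right end, arm 2.2 m, giving F × 2.2 counterclockwise.
Balancing moments: F × 2.2 = 365.6, giving F = 365.6 / 2.2 = 166 N.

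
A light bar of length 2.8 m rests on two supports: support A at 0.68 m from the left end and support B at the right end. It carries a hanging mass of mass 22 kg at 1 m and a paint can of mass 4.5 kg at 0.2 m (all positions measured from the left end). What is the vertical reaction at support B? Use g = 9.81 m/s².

About support A:
Hanging mass: 22 × 9.81 = 215.8 N down at 1 m → arm 0.32 m, τ = 215.8 × 0.32 = 69.06 N·m clockwise.
Paint can: 4.5 × 9.81 = 44.15 N down at 0.2 m → arm 0.48 m, τ = 44.15 × 0.48 = 21.19 N·m counterclockwise.
Net load moment about support A = 47.87 N·m clockwise.
Reaction R at support B is upward at 2.8 m, arm 2.12 m → moment R × 2.12 counterclockwise.
For rotational equilibrium, R × 2.12 = 47.87, so R = 22.6 N.

R_B ≈ 22.6 N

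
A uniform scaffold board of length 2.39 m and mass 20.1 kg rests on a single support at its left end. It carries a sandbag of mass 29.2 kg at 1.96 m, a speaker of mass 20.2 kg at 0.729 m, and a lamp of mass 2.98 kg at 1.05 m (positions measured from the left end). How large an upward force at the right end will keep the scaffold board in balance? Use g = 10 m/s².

Take moments about the left end.
Beam weight: 20.1 × 10 = 201 N down at 1.195 m → arm 1.195 m, τ = 201 × 1.195 = 240.2 N·m clockwise.
Sandbag: 29.2 × 10 = 292 N down at 1.96 m → arm 1.96 m, τ = 292 × 1.96 = 572.3 N·m clockwise.
Speaker: 20.2 × 10 = 202 N down at 0.729 m → arm 0.729 m, τ = 202 × 0.729 = 147.3 N·m clockwise.
Lamp: 2.98 × 10 = 29.8 N down at 1.05 m → arm 1.05 m, τ = 29.8 × 1.05 = 31.29 N·m clockwise.
Net moment of the loads = 991.1 N·m clockwise.
The upward force F acts at the right end, arm 2.39 m, giving F × 2.39 counterclockwise.
Στ = 0 ⇒ F × 2.39 = 991.1 ⇒ F = 991.1 / 2.39 = 415 N.

F ≈ 415 N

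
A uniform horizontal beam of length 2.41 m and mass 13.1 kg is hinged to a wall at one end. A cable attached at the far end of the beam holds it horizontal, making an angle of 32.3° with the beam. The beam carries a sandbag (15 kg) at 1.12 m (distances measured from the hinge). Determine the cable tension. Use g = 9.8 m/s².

T ≈ 248 N

Take moments about the hinge.
Beam weight: 13.1 × 9.8 = 128.4 N down at 1.205 m → arm 1.205 m, τ = 128.4 × 1.205 = 154.7 N·m clockwise.
Sandbag: 15 × 9.8 = 147 N down at 1.12 m → arm 1.12 m, τ = 147 × 1.12 = 164.6 N·m clockwise.
Total clockwise load moment = 319.3 N·m.
The cable tension T acts at 2.41 m; only its component perpendicular to the beam, T sinθ, produces torque. sin 32.3° = 0.5344.
Setting net torque to zero: T × 2.41 × 0.5344 = 319.3 → T = 319.3 / 1.288 = 248 N.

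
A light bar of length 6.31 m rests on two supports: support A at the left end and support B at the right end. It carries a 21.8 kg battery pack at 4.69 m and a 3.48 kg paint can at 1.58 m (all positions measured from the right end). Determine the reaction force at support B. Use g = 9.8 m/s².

Sum moments about support A (its reaction then has zero moment arm).
Battery pack: 21.8 × 9.8 = 213.6 N down at 4.69 m → arm 1.62 m, τ = 213.6 × 1.62 = 346 N·m clockwise.
Paint can: 3.48 × 9.8 = 34.1 N down at 1.58 m → arm 4.73 m, τ = 34.1 × 4.73 = 161.3 N·m clockwise.
Net load moment about support A = 507.3 N·m clockwise.
Reaction R at support B is upward at 0 m, arm 6.31 m → moment R × 6.31 counterclockwise.
Setting net torque to zero: R × 6.31 = 507.3 → R = 80.4 N.

R_B ≈ 80.4 N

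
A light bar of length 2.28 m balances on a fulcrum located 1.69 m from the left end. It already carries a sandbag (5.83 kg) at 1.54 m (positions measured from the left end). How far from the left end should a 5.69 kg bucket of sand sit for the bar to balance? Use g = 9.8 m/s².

x ≈ 1.84 m from the left end

Taking torques about the fulcrum (at 1.69 m from the left end):
Sandbag: 5.83 × 9.8 = 57.13 N down at 1.54 m → arm 0.15 m, τ = 57.13 × 0.15 = 8.569 N·m counterclockwise.
Net moment of existing loads = 8.569 N·m counterclockwise.
The bucket of sand weighs 5.69 × 9.8 = 55.76 N and must supply an equal clockwise moment, so its lever arm about the fulcrum is 8.569 / 55.76 = 0.154 m.
That puts it at 1.69 + 0.154 = 1.84 m from the left end.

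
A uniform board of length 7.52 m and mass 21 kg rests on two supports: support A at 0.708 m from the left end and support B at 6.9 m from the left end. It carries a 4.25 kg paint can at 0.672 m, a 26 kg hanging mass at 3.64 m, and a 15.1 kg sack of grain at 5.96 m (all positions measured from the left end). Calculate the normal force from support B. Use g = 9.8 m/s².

R_B ≈ 347 N

About support A:
Beam weight: 21 × 9.8 = 205.8 N down at 3.76 m → arm 3.052 m, τ = 205.8 × 3.052 = 628.1 N·m clockwise.
Paint can: 4.25 × 9.8 = 41.65 N down at 0.672 m → arm 0.036 m, τ = 41.65 × 0.036 = 1.499 N·m counterclockwise.
Hanging mass: 26 × 9.8 = 254.8 N down at 3.64 m → arm 2.932 m, τ = 254.8 × 2.932 = 747.1 N·m clockwise.
Sack of grain: 15.1 × 9.8 = 148 N down at 5.96 m → arm 5.252 m, τ = 148 × 5.252 = 777.3 N·m clockwise.
Net load moment about support A = 2151 N·m clockwise.
Reaction R at support B is upward at 6.9 m, arm 6.192 m → moment R × 6.192 counterclockwise.
Balancing moments: R × 6.192 = 2151, giving R = 347 N.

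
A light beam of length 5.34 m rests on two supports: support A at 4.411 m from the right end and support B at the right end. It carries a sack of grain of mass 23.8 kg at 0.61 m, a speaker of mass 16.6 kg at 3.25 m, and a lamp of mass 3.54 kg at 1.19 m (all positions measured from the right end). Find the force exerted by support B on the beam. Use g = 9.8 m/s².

R_B ≈ 269 N

Take moments about support A.
Sack of grain: 23.8 × 9.8 = 233.2 N down at 0.61 m → arm 3.801 m, τ = 233.2 × 3.801 = 886.4 N·m clockwise.
Speaker: 16.6 × 9.8 = 162.7 N down at 3.25 m → arm 1.161 m, τ = 162.7 × 1.161 = 188.9 N·m clockwise.
Lamp: 3.54 × 9.8 = 34.69 N down at 1.19 m → arm 3.221 m, τ = 34.69 × 3.221 = 111.7 N·m clockwise.
Net load moment about support A = 1187 N·m clockwise.
Reaction R at support B is upward at 0 m, arm 4.411 m → moment R × 4.411 counterclockwise.
Balancing moments: R × 4.411 = 1187, giving R = 269 N.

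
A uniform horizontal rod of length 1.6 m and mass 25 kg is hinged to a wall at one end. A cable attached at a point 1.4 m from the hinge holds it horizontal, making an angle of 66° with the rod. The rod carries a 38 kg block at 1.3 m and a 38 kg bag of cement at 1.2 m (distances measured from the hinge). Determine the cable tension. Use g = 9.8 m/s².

T ≈ 881 N

Take moments about the hinge.
Beam weight: 25 × 9.8 = 245 N down at 0.8 m → arm 0.8 m, τ = 245 × 0.8 = 196 N·m clockwise.
Block: 38 × 9.8 = 372.4 N down at 1.3 m → arm 1.3 m, τ = 372.4 × 1.3 = 484.1 N·m clockwise.
Bag of cement: 38 × 9.8 = 372.4 N down at 1.2 m → arm 1.2 m, τ = 372.4 × 1.2 = 446.9 N·m clockwise.
Total clockwise load moment = 1127 N·m.
The cable tension T acts at 1.4 m; only its component perpendicular to the rod, T sinθ, produces torque. sin 66° = 0.9135.
For rotational equilibrium, T × 1.4 × 0.9135 = 1127, so T = 1127 / 1.279 = 881 N.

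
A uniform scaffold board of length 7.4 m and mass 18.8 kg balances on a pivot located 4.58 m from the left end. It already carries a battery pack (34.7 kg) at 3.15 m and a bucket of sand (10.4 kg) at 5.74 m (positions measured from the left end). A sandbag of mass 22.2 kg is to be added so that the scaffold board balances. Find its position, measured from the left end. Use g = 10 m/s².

About the pivot (at 4.58 m from the left end):
Beam weight: 18.8 × 10 = 188 N down at 3.7 m → arm 0.88 m, τ = 188 × 0.88 = 165.4 N·m counterclockwise.
Battery pack: 34.7 × 10 = 347 N down at 3.15 m → arm 1.43 m, τ = 347 × 1.43 = 496.2 N·m counterclockwise.
Bucket of sand: 10.4 × 10 = 104 N down at 5.74 m → arm 1.16 m, τ = 104 × 1.16 = 120.6 N·m clockwise.
Net moment of existing loads = 541 N·m counterclockwise.
The sandbag weighs 22.2 × 10 = 222 N and must supply an equal clockwise moment, so its lever arm about the pivot is 541 / 222 = 2.44 m.
That puts it at 4.58 + 2.44 = 7.02 m from the left end.

x ≈ 7.02 m from the left end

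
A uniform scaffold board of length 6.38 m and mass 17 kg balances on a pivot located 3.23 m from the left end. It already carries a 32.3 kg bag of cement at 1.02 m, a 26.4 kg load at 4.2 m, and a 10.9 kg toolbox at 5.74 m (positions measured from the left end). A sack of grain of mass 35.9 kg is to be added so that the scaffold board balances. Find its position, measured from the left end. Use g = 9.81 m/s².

Sum moments about the pivot (at 3.23 m from the left end) (the support reaction has zero arm there).
Beam weight: 17 × 9.81 = 166.8 N down at 3.19 m → arm 0.04 m, τ = 166.8 × 0.04 = 6.672 N·m counterclockwise.
Bag of cement: 32.3 × 9.81 = 316.9 N down at 1.02 m → arm 2.21 m, τ = 316.9 × 2.21 = 700.3 N·m counterclockwise.
Load: 26.4 × 9.81 = 259 N down at 4.2 m → arm 0.97 m, τ = 259 × 0.97 = 251.2 N·m clockwise.
Toolbox: 10.9 × 9.81 = 106.9 N down at 5.74 m → arm 2.51 m, τ = 106.9 × 2.51 = 268.3 N·m clockwise.
Net moment of existing loads = 187.5 N·m counterclockwise.
The sack of grain weighs 35.9 × 9.81 = 352.2 N and must supply an equal clockwise moment, so its lever arm about the pivot is 187.5 / 352.2 = 0.532 m.
That puts it at 3.23 + 0.532 = 3.76 m from the left end.

x ≈ 3.76 m from the left end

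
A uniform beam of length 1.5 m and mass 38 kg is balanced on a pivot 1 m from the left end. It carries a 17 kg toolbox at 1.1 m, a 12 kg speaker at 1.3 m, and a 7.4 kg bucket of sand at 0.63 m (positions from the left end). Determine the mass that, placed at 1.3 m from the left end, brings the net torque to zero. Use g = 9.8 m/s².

m ≈ 23.1 kg

Choose the pivot (at 1 m from the left end) as the axis so the support reaction has zero arm there.
Beam weight: 38 × 9.8 = 372.4 N down at 0.75 m → arm 0.25 m, τ = 372.4 × 0.25 = 93.1 N·m counterclockwise.
Toolbox: 17 × 9.8 = 166.6 N down at 1.1 m → arm 0.1 m, τ = 166.6 × 0.1 = 16.66 N·m clockwise.
Speaker: 12 × 9.8 = 117.6 N down at 1.3 m → arm 0.3 m, τ = 117.6 × 0.3 = 35.28 N·m clockwise.
Bucket of sand: 7.4 × 9.8 = 72.52 N down at 0.63 m → arm 0.37 m, τ = 72.52 × 0.37 = 26.83 N·m counterclockwise.
Net moment of known loads = 67.99 N·m counterclockwise.
An unknown mass m at 1.3 m has arm 0.3 m; its moment is m·g·0.3 clockwise.
Balancing moments: m × 9.8 × 0.3 = 67.99, giving m = 67.99 / (9.8 × 0.3) = 23.1 kg.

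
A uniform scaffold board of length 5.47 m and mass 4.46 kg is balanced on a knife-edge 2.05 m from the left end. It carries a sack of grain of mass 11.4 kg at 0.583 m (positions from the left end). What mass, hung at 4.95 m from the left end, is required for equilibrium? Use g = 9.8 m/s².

Taking torques about the knife-edge (at 2.05 m from the left end):
Beam weight: 4.46 × 9.8 = 43.71 N down at 2.735 m → arm 0.685 m, τ = 43.71 × 0.685 = 29.94 N·m clockwise.
Sack of grain: 11.4 × 9.8 = 111.7 N down at 0.583 m → arm 1.467 m, τ = 111.7 × 1.467 = 163.9 N·m counterclockwise.
Net moment of known loads = 134 N·m counterclockwise.
An unknown mass m at 4.95 m has arm 2.9 m; its moment is m·g·2.9 clockwise.
For rotational equilibrium, m × 9.8 × 2.9 = 134, so m = 134 / (9.8 × 2.9) = 4.71 kg.

m ≈ 4.71 kg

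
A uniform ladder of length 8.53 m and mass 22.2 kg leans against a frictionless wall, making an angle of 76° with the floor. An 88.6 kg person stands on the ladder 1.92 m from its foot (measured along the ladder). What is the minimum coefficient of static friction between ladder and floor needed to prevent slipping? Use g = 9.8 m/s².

μ_min ≈ 0.0699

Choose the foot of the ladder as the axis so the floor normal and friction both act there and drop out.
Ladder weight 22.2×9.8 = 217.6 N acts at 4.265 m along the ladder; its horizontal arm is 4.265·cos76° = 1.032 m → τ = 224.6 N·m clockwise.
Person: 88.6×9.8 = 868.3 N at 1.92 m → arm 0.4645 m → τ = 403.3 N·m clockwise.
Wall normal N acts horizontally at the top; its moment arm is the height L sinθ = 8.53·sin76° = 8.277 m, counterclockwise.
Στ = 0 ⇒ N × 8.277 = 627.9 ⇒ N = 75.86 N.
ΣFx = 0 ⇒ f = N_wall = 75.86 N. ΣFy = 0 ⇒ N_floor = 1086 N.
μ_min = f / N_floor = 75.86 / 1086 = 0.0699.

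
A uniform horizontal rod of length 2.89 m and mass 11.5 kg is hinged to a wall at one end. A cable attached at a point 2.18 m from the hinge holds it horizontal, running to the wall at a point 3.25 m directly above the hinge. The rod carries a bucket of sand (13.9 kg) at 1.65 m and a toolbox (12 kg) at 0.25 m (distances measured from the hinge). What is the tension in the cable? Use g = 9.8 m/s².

T ≈ 230 N

Choose the hinge as the axis so the unknown hinge reaction has zero arm there.
Beam weight: 11.5 × 9.8 = 112.7 N down at 1.445 m → arm 1.445 m, τ = 112.7 × 1.445 = 162.9 N·m clockwise.
Bucket of sand: 13.9 × 9.8 = 136.2 N down at 1.65 m → arm 1.65 m, τ = 136.2 × 1.65 = 224.7 N·m clockwise.
Toolbox: 12 × 9.8 = 117.6 N down at 0.25 m → arm 0.25 m, τ = 117.6 × 0.25 = 29.4 N·m clockwise.
Total clockwise load moment = 417 N·m.
The cable tension T acts at 2.18 m; only its component perpendicular to the rod, T sinθ, produces torque. sinθ = h/√(h²+d²) = 3.25/√(3.25²+2.18²) = 0.8305.
Στ = 0 ⇒ T × 2.18 × 0.8305 = 417 ⇒ T = 417 / 1.81 = 230 N.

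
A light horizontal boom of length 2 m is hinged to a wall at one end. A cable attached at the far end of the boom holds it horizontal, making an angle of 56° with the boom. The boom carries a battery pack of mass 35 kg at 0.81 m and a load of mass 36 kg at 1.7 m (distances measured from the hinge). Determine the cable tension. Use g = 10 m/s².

T ≈ 540 N

Choose the hinge as the axis so the unknown hinge reaction has zero arm there.
Battery pack: 35 × 10 = 350 N down at 0.81 m → arm 0.81 m, τ = 350 × 0.81 = 283.5 N·m clockwise.
Load: 36 × 10 = 360 N down at 1.7 m → arm 1.7 m, τ = 360 × 1.7 = 612 N·m clockwise.
Total clockwise load moment = 895.5 N·m.
The cable tension T acts at 2 m; only its component perpendicular to the boom, T sinθ, produces torque. sin 56° = 0.829.
Balancing moments: T × 2 × 0.829 = 895.5, giving T = 895.5 / 1.658 = 540 N.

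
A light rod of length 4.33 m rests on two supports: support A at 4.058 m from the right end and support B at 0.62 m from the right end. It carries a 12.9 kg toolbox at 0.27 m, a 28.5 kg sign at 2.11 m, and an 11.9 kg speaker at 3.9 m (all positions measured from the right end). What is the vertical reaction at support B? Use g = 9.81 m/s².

R_B ≈ 303 N

About support A:
Toolbox: 12.9 × 9.81 = 126.5 N down at 0.27 m → arm 3.788 m, τ = 126.5 × 3.788 = 479.2 N·m clockwise.
Sign: 28.5 × 9.81 = 279.6 N down at 2.11 m → arm 1.948 m, τ = 279.6 × 1.948 = 544.7 N·m clockwise.
Speaker: 11.9 × 9.81 = 116.7 N down at 3.9 m → arm 0.158 m, τ = 116.7 × 0.158 = 18.44 N·m clockwise.
Net load moment about support A = 1042 N·m clockwise.
Reaction R at support B is upward at 0.62 m, arm 3.438 m → moment R × 3.438 counterclockwise.
Balancing moments: R × 3.438 = 1042, giving R = 303 N.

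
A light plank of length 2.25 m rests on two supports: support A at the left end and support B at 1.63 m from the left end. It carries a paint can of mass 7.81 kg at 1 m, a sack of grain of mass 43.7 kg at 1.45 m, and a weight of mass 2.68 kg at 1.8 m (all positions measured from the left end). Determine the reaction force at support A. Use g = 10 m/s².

R_A ≈ 75.6 N

Take moments about support B.
Paint can: 7.81 × 10 = 78.1 N down at 1 m → arm 0.63 m, τ = 78.1 × 0.63 = 49.2 N·m counterclockwise.
Sack of grain: 43.7 × 10 = 437 N down at 1.45 m → arm 0.18 m, τ = 437 × 0.18 = 78.66 N·m counterclockwise.
Weight: 2.68 × 10 = 26.8 N down at 1.8 m → arm 0.17 m, τ = 26.8 × 0.17 = 4.556 N·m clockwise.
Net load moment about support B = 123.3 N·m counterclockwise.
Reaction R at support A is upward at 0 m, arm 1.63 m → moment R × 1.63 clockwise.
Balancing moments: R × 1.63 = 123.3, giving R = 75.6 N.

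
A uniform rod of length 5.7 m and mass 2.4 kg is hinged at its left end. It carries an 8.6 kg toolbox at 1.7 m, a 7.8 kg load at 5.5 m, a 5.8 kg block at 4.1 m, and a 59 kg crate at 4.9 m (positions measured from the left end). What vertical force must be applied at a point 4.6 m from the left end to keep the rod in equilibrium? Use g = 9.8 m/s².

Taking torques about the left end:
Beam weight: 2.4 × 9.8 = 23.52 N down at 2.85 m → arm 2.85 m, τ = 23.52 × 2.85 = 67.03 N·m clockwise.
Toolbox: 8.6 × 9.8 = 84.28 N down at 1.7 m → arm 1.7 m, τ = 84.28 × 1.7 = 143.3 N·m clockwise.
Load: 7.8 × 9.8 = 76.44 N down at 5.5 m → arm 5.5 m, τ = 76.44 × 5.5 = 420.4 N·m clockwise.
Block: 5.8 × 9.8 = 56.84 N down at 4.1 m → arm 4.1 m, τ = 56.84 × 4.1 = 233 N·m clockwise.
Crate: 59 × 9.8 = 578.2 N down at 4.9 m → arm 4.9 m, τ = 578.2 × 4.9 = 2833 N·m clockwise.
Net moment of the loads = 3697 N·m clockwise.
The upward force F acts at a point 4.6 m from the left end, arm 4.6 m, giving F × 4.6 counterclockwise.
Setting net torque to zero: F × 4.6 = 3697 → F = 3697 / 4.6 = 804 N.

F ≈ 804 N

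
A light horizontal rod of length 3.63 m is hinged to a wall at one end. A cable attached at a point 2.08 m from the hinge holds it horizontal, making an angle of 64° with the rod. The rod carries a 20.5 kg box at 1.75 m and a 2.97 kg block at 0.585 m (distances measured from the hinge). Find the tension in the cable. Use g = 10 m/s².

Sum moments about the hinge (the unknown hinge reaction has zero arm there).
Box: 20.5 × 10 = 205 N down at 1.75 m → arm 1.75 m, τ = 205 × 1.75 = 358.8 N·m clockwise.
Block: 2.97 × 10 = 29.7 N down at 0.585 m → arm 0.585 m, τ = 29.7 × 0.585 = 17.37 N·m clockwise.
Total clockwise load moment = 376.2 N·m.
The cable tension T acts at 2.08 m; only its component perpendicular to the rod, T sinθ, produces torque. sin 64° = 0.8988.
Στ = 0 ⇒ T × 2.08 × 0.8988 = 376.2 ⇒ T = 376.2 / 1.87 = 201 N.

T ≈ 201 N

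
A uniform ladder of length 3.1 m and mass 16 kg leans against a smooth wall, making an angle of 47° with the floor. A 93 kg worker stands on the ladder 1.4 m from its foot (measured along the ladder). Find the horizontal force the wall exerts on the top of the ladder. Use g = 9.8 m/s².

Take moments about the foot of the ladder.
Ladder weight 16×9.8 = 156.8 N acts at 1.55 m along the ladder; its horizontal arm is 1.55·cos47° = 1.057 m → τ = 165.7 N·m clockwise.
Worker: 93×9.8 = 911.4 N at 1.4 m → arm 0.9548 m → τ = 870.2 N·m clockwise.
Wall normal N acts horizontally at the top; its moment arm is the height L sinθ = 3.1·sin47° = 2.267 m, counterclockwise.
For rotational equilibrium, N × 2.267 = 1036, so N = 457 N.

N_wall ≈ 457 N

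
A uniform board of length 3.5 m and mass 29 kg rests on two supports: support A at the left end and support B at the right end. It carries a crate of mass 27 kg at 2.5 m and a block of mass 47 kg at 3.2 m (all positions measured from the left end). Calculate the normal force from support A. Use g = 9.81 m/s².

R_A ≈ 257 N

Choose support B as the axis so its reaction then has zero moment arm.
Beam weight: 29 × 9.81 = 284.5 N down at 1.75 m → arm 1.75 m, τ = 284.5 × 1.75 = 497.9 N·m counterclockwise.
Crate: 27 × 9.81 = 264.9 N down at 2.5 m → arm 1 m, τ = 264.9 × 1 = 264.9 N·m counterclockwise.
Block: 47 × 9.81 = 461.1 N down at 3.2 m → arm 0.3 m, τ = 461.1 × 0.3 = 138.3 N·m counterclockwise.
Net load moment about support B = 901.1 N·m counterclockwise.
Reaction R at support A is upward at 0 m, arm 3.5 m → moment R × 3.5 clockwise.
For rotational equilibrium, R × 3.5 = 901.1, so R = 257 N.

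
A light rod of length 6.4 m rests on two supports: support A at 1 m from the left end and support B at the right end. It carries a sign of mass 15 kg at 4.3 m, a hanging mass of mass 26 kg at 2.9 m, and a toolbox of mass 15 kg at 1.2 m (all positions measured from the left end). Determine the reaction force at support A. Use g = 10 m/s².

Choose support B as the axis so its reaction then has zero moment arm.
Sign: 15 × 10 = 150 N down at 4.3 m → arm 2.1 m, τ = 150 × 2.1 = 315 N·m counterclockwise.
Hanging mass: 26 × 10 = 260 N down at 2.9 m → arm 3.5 m, τ = 260 × 3.5 = 910 N·m counterclockwise.
Toolbox: 15 × 10 = 150 N down at 1.2 m → arm 5.2 m, τ = 150 × 5.2 = 780 N·m counterclockwise.
Net load moment about support B = 2005 N·m counterclockwise.
Reaction R at support A is upward at 1 m, arm 5.4 m → moment R × 5.4 clockwise.
Στ = 0 ⇒ R × 5.4 = 2005 ⇒ R = 371 N.

R_A ≈ 371 N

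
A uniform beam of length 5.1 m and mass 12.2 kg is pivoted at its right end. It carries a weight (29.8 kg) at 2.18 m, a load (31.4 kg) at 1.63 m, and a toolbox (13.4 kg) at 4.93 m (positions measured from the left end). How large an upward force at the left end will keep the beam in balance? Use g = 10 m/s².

Sum moments about the right end (the unknown pivot reaction has zero arm there).
Beam weight: 12.2 × 10 = 122 N down at 2.55 m → arm 2.55 m, τ = 122 × 2.55 = 311.1 N·m counterclockwise.
Weight: 29.8 × 10 = 298 N down at 2.18 m → arm 2.92 m, τ = 298 × 2.92 = 870.2 N·m counterclockwise.
Load: 31.4 × 10 = 314 N down at 1.63 m → arm 3.47 m, τ = 314 × 3.47 = 1090 N·m counterclockwise.
Toolbox: 13.4 × 10 = 134 N down at 4.93 m → arm 0.17 m, τ = 134 × 0.17 = 22.78 N·m counterclockwise.
Net moment of the loads = 2294 N·m counterclockwise.
The upward force F acts at the left end, arm 5.1 m, giving F × 5.1 clockwise.
For rotational equilibrium, F × 5.1 = 2294, so F = 2294 / 5.1 = 450 N.

F ≈ 450 N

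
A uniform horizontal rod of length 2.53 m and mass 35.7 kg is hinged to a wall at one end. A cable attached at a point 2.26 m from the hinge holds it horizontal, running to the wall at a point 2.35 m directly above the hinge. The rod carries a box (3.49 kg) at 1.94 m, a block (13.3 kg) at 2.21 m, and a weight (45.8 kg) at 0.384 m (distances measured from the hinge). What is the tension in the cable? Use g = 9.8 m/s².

T ≈ 595 N

Taking torques about the hinge:
Beam weight: 35.7 × 9.8 = 349.9 N down at 1.265 m → arm 1.265 m, τ = 349.9 × 1.265 = 442.6 N·m clockwise.
Box: 3.49 × 9.8 = 34.2 N down at 1.94 m → arm 1.94 m, τ = 34.2 × 1.94 = 66.35 N·m clockwise.
Block: 13.3 × 9.8 = 130.3 N down at 2.21 m → arm 2.21 m, τ = 130.3 × 2.21 = 288 N·m clockwise.
Weight: 45.8 × 9.8 = 448.8 N down at 0.384 m → arm 0.384 m, τ = 448.8 × 0.384 = 172.3 N·m clockwise.
Total clockwise load moment = 969.2 N·m.
The cable tension T acts at 2.26 m; only its component perpendicular to the rod, T sinθ, produces torque. sinθ = h/√(h²+d²) = 2.35/√(2.35²+2.26²) = 0.7208.
Setting net torque to zero: T × 2.26 × 0.7208 = 969.2 → T = 969.2 / 1.629 = 595 N.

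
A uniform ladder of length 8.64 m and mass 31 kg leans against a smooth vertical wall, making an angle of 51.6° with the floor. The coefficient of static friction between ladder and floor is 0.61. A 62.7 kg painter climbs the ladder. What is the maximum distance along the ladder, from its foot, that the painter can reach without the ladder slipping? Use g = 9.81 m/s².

d ≈ 7.8 m

Taking torques about the foot of the ladder:
Ladder weight 31×9.81 = 304.1 N acts at 4.32 m along the ladder; its horizontal arm is 4.32·cos51.6° = 2.683 m → τ = 815.9 N·m clockwise.
Painter weight 62.7×9.81 = 615.1 N at distance d → arm d·cos51.6° → τ = 615.1·d·0.6211 clockwise.
Wall normal N at the top has arm L sinθ = 6.771 m counterclockwise, so Στ = 0 gives N·6.771 = 815.9 + 382·d.
ΣFy = 0 ⇒ N_floor = 919.2 N, so the maximum friction is μ_s·N_floor = 0.61×919.2 = 560.7 N. ΣFx = 0 ⇒ N_wall = f, so at the slipping point N = 560.7 N.
Substituting: 560.7×6.771 = 815.9 + 382·d ⇒ d = (3796 − 815.9) / 382 = 7.8 m.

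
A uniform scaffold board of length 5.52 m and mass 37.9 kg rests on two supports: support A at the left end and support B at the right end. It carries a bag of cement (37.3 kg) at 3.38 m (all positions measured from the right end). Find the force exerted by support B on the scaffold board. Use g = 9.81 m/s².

Sum moments about support A (its reaction then has zero moment arm).
Beam weight: 37.9 × 9.81 = 371.8 N down at 2.76 m → arm 2.76 m, τ = 371.8 × 2.76 = 1026 N·m clockwise.
Bag of cement: 37.3 × 9.81 = 365.9 N down at 3.38 m → arm 2.14 m, τ = 365.9 × 2.14 = 783 N·m clockwise.
Net load moment about support A = 1809 N·m clockwise.
Reaction R at support B is upward at 0 m, arm 5.52 m → moment R × 5.52 counterclockwise.
For rotational equilibrium, R × 5.52 = 1809, so R = 328 N.

R_B ≈ 328 N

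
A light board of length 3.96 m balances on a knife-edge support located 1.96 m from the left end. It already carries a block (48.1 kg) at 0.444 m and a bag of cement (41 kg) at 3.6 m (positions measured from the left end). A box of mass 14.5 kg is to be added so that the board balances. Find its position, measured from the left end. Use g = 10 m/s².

x ≈ 2.35 m from the left end

Choose the knife-edge support (at 1.96 m from the left end) as the axis so the support reaction has zero arm there.
Block: 48.1 × 10 = 481 N down at 0.444 m → arm 1.516 m, τ = 481 × 1.516 = 729.2 N·m counterclockwise.
Bag of cement: 41 × 10 = 410 N down at 3.6 m → arm 1.64 m, τ = 410 × 1.64 = 672.4 N·m clockwise.
Net moment of existing loads = 56.8 N·m counterclockwise.
The box weighs 14.5 × 10 = 145 N and must supply an equal clockwise moment, so its lever arm about the knife-edge support is 56.8 / 145 = 0.392 m.
That puts it at 1.96 + 0.392 = 2.35 m from the left end.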